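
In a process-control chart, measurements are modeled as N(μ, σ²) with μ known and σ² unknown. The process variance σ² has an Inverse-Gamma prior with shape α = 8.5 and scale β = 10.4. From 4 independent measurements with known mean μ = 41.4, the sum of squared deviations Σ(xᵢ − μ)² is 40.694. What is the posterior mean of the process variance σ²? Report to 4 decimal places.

3.2365

With known mean μ and an Inverse-Gamma(α, β) prior on σ², the Normal likelihood is conjugate: posterior is Inv-Gamma(α + n/2, β + Σ(xᵢ−μ)²/2).
Posterior: Inv-Gamma(8.5 + 4/2, 10.4 + 40.694/2) = Inv-Gamma(10.50, 30.7470).
E[σ²|data] = β/(α−1) = 30.7470/9.50 = 3.2365.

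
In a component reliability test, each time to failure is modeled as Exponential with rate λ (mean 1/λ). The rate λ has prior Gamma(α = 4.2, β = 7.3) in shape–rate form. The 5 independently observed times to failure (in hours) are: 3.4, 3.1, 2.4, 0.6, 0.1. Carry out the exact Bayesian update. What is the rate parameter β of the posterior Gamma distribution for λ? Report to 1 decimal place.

With a Gamma(shape α, rate β) prior on the exponential rate λ, the posterior after n observations with total T = Σxᵢ is Gamma(α+n, β+T).
Sum of observations T = 9.6 hours; n = 5.
Posterior: Gamma(4.2+5, 7.3+9.6) = Gamma(9.2, 16.9).
Posterior β = 16.9.

16.9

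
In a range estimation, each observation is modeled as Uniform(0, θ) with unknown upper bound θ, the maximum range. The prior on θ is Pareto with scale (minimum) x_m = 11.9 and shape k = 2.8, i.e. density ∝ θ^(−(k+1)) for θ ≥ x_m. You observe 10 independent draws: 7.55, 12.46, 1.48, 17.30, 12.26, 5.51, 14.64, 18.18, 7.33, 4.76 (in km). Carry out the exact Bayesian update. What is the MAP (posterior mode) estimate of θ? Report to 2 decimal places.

A Pareto(scale x_m, shape k) prior on the upper bound θ of Uniform(0, θ) is conjugate: posterior is Pareto(max(x_m, max xᵢ), k + n).
Sample maximum = 18.18; prior scale x_m = 11.9 → posterior scale = max = 18.18.
Posterior shape = 2.8 + 10 = 12.8.
The Pareto density is decreasing on [x_m, ∞), so the mode is x_m = 18.18.

18.18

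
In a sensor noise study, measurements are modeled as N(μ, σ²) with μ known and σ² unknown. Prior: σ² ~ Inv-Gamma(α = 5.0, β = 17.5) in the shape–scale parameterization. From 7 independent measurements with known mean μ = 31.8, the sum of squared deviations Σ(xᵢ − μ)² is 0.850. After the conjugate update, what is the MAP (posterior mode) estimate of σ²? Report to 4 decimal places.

With known mean μ and an Inverse-Gamma(α, β) prior on σ², the Normal likelihood is conjugate: posterior is Inv-Gamma(α + n/2, β + Σ(xᵢ−μ)²/2).
Posterior: Inv-Gamma(5.0 + 7/2, 17.5 + 0.850/2) = Inv-Gamma(8.50, 17.9250).
Mode = β/(α+1) = 17.9250/9.50 = 1.8868.

1.8868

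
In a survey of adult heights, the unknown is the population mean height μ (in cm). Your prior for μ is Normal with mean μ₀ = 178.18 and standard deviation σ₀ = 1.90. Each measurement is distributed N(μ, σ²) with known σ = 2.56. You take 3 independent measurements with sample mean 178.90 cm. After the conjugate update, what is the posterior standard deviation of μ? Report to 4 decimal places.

For Normal data with known variance σ², a Normal(μ₀, σ₀²) prior on μ is conjugate. Posterior precision = 1/σ₀² + n/σ²; posterior mean is the precision-weighted average of μ₀ and x̄.
σ₀² = 1.90² = 3.61, σ² = 2.56² = 6.5536; σ² + n·σ₀² = 6.5536 + 3·3.61 = 17.3836.
Posterior precision = 1/σ₀² + n/σ² = 1/3.61 + 3/6.5536 = (σ² + n·σ₀²)/(σ₀²σ²) = 17.3836/(3.61·6.5536); posterior variance σₙ² = σ₀²σ²/(σ² + n·σ₀²) = 3.61·6.5536/17.3836 = 1.360966.
Posterior SD = √σₙ² = √(3.61·6.5536/17.3836) = 1.1666.

1.1666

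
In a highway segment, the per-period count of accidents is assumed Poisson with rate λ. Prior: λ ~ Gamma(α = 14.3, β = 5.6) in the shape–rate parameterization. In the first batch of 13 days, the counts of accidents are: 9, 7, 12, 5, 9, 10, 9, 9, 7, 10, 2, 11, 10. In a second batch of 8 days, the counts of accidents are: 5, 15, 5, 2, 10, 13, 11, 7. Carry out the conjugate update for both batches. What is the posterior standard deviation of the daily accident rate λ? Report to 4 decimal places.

0.5213

With a Gamma(shape α, rate β) prior, the Poisson likelihood is conjugate: the posterior is Gamma(α + ΣXᵢ, β + n).
Batch 1: sum of counts S = 110 over n = 13 days.
After batch 1: Gamma(α+S, β+n) = Gamma(14.3+110, 5.6+13) = Gamma(124.3, 18.6).
Batch 2: sum of counts S = 68 over n = 8 days.
After batch 2: Gamma(α+S, β+n) = Gamma(124.3+68, 18.6+8) = Gamma(192.3, 26.6).
SD = √α/β = √192.3/26.6 = 0.5213.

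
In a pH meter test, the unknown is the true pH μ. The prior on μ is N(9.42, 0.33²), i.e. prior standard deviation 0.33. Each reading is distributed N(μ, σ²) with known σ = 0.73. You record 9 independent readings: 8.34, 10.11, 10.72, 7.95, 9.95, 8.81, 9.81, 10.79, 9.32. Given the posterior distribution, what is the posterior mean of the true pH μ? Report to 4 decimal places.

For Normal data with known variance σ², a Normal(μ₀, σ₀²) prior on μ is conjugate. Posterior precision = 1/σ₀² + n/σ²; posterior mean is the precision-weighted average of μ₀ and x̄.
Σxᵢ = 8.34 + 10.11 + 10.72 + 7.95 + 9.95 + 8.81 + 9.81 + 10.79 + 9.32 = 85.8, so n·x̄ = 85.8.
σ₀² = 0.33² = 0.1089, σ² = 0.73² = 0.5329; σ² + n·σ₀² = 0.5329 + 9·0.1089 = 1.513.
Posterior mean = (μ₀/σ₀² + n·x̄/σ²)/(1/σ₀² + n/σ²) = (σ²·μ₀ + σ₀²·n·x̄)/(σ² + n·σ₀²) = (0.5329·9.42 + 0.1089·85.8)/1.513 = 14.363538/1.513 = 9.4934.

9.4934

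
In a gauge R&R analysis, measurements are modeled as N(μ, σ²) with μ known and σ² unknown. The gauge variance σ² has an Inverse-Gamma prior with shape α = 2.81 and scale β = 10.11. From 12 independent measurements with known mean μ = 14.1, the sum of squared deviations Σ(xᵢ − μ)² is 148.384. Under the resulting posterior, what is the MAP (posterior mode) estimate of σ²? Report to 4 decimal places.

8.5935

With known mean μ and an Inverse-Gamma(α, β) prior on σ², the Normal likelihood is conjugate: posterior is Inv-Gamma(α + n/2, β + Σ(xᵢ−μ)²/2).
Posterior: Inv-Gamma(2.81 + 12/2, 10.11 + 148.384/2) = Inv-Gamma(8.81, 84.3020).
Mode = β/(α+1) = 84.3020/9.81 = 8.5935.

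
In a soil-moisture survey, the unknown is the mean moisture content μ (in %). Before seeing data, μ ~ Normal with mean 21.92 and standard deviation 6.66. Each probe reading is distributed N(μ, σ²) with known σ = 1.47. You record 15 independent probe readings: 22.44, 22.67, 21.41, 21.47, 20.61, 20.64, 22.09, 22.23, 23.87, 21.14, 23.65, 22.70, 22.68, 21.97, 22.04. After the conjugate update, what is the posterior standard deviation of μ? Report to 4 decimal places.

0.3789

For Normal data with known variance σ², a Normal(μ₀, σ₀²) prior on μ is conjugate. Posterior precision = 1/σ₀² + n/σ²; posterior mean is the precision-weighted average of μ₀ and x̄.
σ₀² = 6.66² = 44.3556, σ² = 1.47² = 2.1609; σ² + n·σ₀² = 2.1609 + 15·44.3556 = 667.4949.
Posterior precision = 1/σ₀² + n/σ² = 1/44.3556 + 15/2.1609 = (σ² + n·σ₀²)/(σ₀²σ²) = 667.4949/(44.3556·2.1609); posterior variance σₙ² = σ₀²σ²/(σ² + n·σ₀²) = 44.3556·2.1609/667.4949 = 0.143594.
Posterior SD = √σₙ² = √(44.3556·2.1609/667.4949) = 0.3789.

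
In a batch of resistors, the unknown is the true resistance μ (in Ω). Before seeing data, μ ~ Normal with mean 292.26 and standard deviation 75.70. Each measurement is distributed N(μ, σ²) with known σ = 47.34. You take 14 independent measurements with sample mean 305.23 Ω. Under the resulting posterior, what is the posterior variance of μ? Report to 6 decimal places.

For Normal data with known variance σ², a Normal(μ₀, σ₀²) prior on μ is conjugate. Posterior precision = 1/σ₀² + n/σ²; posterior mean is the precision-weighted average of μ₀ and x̄.
σ₀² = 75.70² = 5730.49, σ² = 47.34² = 2241.0756; σ² + n·σ₀² = 2241.0756 + 14·5730.49 = 82467.9356.
Posterior precision = 1/σ₀² + n/σ² = 1/5730.49 + 14/2241.0756 = (σ² + n·σ₀²)/(σ₀²σ²) = 82467.9356/(5730.49·2241.0756); posterior variance σₙ² = σ₀²σ²/(σ² + n·σ₀²) = 5730.49·2241.0756/82467.9356 = 155.726722.

155.726722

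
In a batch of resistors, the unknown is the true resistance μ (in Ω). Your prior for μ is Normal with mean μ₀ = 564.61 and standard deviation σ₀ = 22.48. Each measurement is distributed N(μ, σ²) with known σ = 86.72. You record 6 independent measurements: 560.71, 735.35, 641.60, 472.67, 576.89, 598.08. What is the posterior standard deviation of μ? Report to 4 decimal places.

18.9775

For Normal data with known variance σ², a Normal(μ₀, σ₀²) prior on μ is conjugate. Posterior precision = 1/σ₀² + n/σ²; posterior mean is the precision-weighted average of μ₀ and x̄.
σ₀² = 22.48² = 505.3504, σ² = 86.72² = 7520.3584; σ² + n·σ₀² = 7520.3584 + 6·505.3504 = 10552.4608.
Posterior precision = 1/σ₀² + n/σ² = 1/505.3504 + 6/7520.3584 = (σ² + n·σ₀²)/(σ₀²σ²) = 10552.4608/(505.3504·7520.3584); posterior variance σₙ² = σ₀²σ²/(σ² + n·σ₀²) = 505.3504·7520.3584/10552.4608 = 360.145012.
Posterior SD = √σₙ² = √(505.3504·7520.3584/10552.4608) = 18.9775.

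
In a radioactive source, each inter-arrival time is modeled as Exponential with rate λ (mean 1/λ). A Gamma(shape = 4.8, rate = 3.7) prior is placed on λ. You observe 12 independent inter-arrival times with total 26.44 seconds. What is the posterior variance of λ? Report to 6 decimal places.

With a Gamma(shape α, rate β) prior on the exponential rate λ, the posterior after n observations with total T = Σxᵢ is Gamma(α+n, β+T).
Posterior: Gamma(4.8+12, 3.7+26.44) = Gamma(16.8, 30.14).
Var = α/β² = 0.018494.

0.018494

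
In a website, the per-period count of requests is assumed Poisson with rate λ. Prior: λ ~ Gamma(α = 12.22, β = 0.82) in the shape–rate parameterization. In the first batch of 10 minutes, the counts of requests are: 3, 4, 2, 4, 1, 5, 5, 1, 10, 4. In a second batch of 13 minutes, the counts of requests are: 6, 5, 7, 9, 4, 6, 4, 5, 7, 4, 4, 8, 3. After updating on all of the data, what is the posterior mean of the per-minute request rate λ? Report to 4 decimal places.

5.1730

With a Gamma(shape α, rate β) prior, the Poisson likelihood is conjugate: the posterior is Gamma(α + ΣXᵢ, β + n).
Batch 1: sum of counts S = 39 over n = 10 minutes.
After batch 1: Gamma(α+S, β+n) = Gamma(12.22+39, 0.82+10) = Gamma(51.22, 10.82).
Batch 2: sum of counts S = 72 over n = 13 minutes.
After batch 2: Gamma(α+S, β+n) = Gamma(51.22+72, 10.82+13) = Gamma(123.22, 23.82).
Posterior mean = α/β = 123.22/23.82 = 5.1730.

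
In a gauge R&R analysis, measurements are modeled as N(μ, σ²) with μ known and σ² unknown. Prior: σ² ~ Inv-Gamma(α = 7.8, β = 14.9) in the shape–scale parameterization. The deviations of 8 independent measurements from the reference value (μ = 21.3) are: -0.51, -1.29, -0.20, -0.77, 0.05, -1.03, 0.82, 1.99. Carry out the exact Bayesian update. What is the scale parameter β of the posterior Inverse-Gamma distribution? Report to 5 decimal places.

19.02650

With known mean μ and an Inverse-Gamma(α, β) prior on σ², the Normal likelihood is conjugate: posterior is Inv-Gamma(α + n/2, β + Σ(xᵢ−μ)²/2).
Σ(xᵢ−μ)² = (-0.51)² + (-1.29)² + (-0.20)² + (-0.77)² + (0.05)² + (-1.03)² + (0.82)² + (1.99)² = 8.2530.
Posterior: Inv-Gamma(7.8 + 8/2, 14.9 + 8.2530/2) = Inv-Gamma(11.80, 19.02650).
Posterior β = 19.02650.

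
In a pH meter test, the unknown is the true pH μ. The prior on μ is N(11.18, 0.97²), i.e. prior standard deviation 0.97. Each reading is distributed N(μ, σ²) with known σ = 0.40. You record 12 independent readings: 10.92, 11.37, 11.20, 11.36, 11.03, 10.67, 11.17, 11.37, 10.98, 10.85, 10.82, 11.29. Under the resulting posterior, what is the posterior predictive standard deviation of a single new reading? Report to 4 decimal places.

0.4161

For Normal data with known variance σ², a Normal(μ₀, σ₀²) prior on μ is conjugate. Posterior precision = 1/σ₀² + n/σ²; posterior mean is the precision-weighted average of μ₀ and x̄.
σ₀² = 0.97² = 0.9409, σ² = 0.40² = 0.16; σ² + n·σ₀² = 0.16 + 12·0.9409 = 11.4508.
Posterior precision = 1/σ₀² + n/σ² = 1/0.9409 + 12/0.16 = (σ² + n·σ₀²)/(σ₀²σ²) = 11.4508/(0.9409·0.16); posterior variance σₙ² = σ₀²σ²/(σ² + n·σ₀²) = 0.9409·0.16/11.4508 = 0.013147.
Predictive variance for one new observation = σₙ² + σ² = 0.9409·0.16/11.4508 + 0.16 = σ²·(σ₀² + 11.4508)/11.4508 = 0.16·12.3917/11.4508 = 0.173147; SD = √(0.16·12.3917/11.4508) = 0.4161.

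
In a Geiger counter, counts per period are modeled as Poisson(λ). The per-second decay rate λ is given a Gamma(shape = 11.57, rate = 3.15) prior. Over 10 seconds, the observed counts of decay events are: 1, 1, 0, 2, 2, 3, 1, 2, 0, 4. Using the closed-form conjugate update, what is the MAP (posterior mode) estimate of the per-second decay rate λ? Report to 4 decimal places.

With a Gamma(shape α, rate β) prior, the Poisson likelihood is conjugate: the posterior is Gamma(α + ΣXᵢ, β + n).
Sum of counts S = 16 over n = 10 seconds.
Posterior: Gamma(α+S, β+n) = Gamma(11.57+16, 3.15+10) = Gamma(27.57, 13.15).
Mode of Gamma(α,β) for α≥1 is (α−1)/β = 26.57/13.15 = 2.0205.

2.0205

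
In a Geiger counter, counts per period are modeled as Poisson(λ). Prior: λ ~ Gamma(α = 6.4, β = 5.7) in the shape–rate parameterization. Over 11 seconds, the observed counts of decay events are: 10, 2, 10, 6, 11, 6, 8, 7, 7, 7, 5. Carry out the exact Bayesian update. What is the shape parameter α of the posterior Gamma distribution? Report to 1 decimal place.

With a Gamma(shape α, rate β) prior, the Poisson likelihood is conjugate: the posterior is Gamma(α + ΣXᵢ, β + n).
Sum of counts S = 79 over n = 11 seconds.
Posterior: Gamma(α+S, β+n) = Gamma(6.4+79, 5.7+11) = Gamma(85.4, 16.7).
Posterior α = 85.4.

85.4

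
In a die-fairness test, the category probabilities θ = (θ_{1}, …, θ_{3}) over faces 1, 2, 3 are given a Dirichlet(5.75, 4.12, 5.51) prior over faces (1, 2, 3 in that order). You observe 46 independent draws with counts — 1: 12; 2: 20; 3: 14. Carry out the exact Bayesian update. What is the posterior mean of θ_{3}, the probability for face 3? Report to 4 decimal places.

0.3179

The Dirichlet prior is conjugate to the Multinomial likelihood: each posterior αⱼ = prior αⱼ + observed count nⱼ.
Posterior concentration: (17.75, 24.12, 19.51), total = 61.38.
E[θ_{3}|data] = α_{3}/Σα = 19.51/61.38 = 0.3179.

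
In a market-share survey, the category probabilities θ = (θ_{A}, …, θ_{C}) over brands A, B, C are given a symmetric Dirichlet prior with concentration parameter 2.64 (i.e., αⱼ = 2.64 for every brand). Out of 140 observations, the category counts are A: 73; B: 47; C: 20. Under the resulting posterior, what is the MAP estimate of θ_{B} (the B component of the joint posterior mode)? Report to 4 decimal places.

The Dirichlet prior is conjugate to the Multinomial likelihood: each posterior αⱼ = prior αⱼ + observed count nⱼ.
Posterior concentration: (75.64, 49.64, 22.64), total = 147.92.
Joint mode component: (α_{B}−1)/(Σα−K) = 48.64/144.92 = 0.3356.

0.3356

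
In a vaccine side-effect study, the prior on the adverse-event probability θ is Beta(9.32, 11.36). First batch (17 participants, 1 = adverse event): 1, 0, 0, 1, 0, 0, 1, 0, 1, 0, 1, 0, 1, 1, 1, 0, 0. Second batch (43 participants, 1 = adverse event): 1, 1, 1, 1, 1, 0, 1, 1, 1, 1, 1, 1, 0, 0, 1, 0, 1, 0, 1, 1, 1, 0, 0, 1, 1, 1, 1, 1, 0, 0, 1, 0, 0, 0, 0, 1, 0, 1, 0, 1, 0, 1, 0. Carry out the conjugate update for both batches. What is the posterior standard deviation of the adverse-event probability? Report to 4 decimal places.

The Beta prior is conjugate to a Binomial/Bernoulli likelihood; the update adds successes to α and failures to β.
After batch 1: Beta(9.32+8, 11.36+9) = Beta(17.32, 20.36).
After batch 2: Beta(17.32+26, 20.36+17) = Beta(43.32, 37.36).
Var = αβ/((α+β)²(α+β+1)) = 43.32·37.36/(80.68²·81.68) = 0.00304402; SD = √0.00304402 = 0.0552.

0.0552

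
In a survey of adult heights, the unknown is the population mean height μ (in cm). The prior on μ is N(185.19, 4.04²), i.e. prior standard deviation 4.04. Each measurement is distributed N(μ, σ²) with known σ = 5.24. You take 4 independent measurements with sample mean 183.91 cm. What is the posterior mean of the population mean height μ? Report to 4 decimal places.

184.2890

For Normal data with known variance σ², a Normal(μ₀, σ₀²) prior on μ is conjugate. Posterior precision = 1/σ₀² + n/σ²; posterior mean is the precision-weighted average of μ₀ and x̄.
n·x̄ = 4·183.91 = 735.64.
σ₀² = 4.04² = 16.3216, σ² = 5.24² = 27.4576; σ² + n·σ₀² = 27.4576 + 4·16.3216 = 92.744.
Posterior mean = (μ₀/σ₀² + n·x̄/σ²)/(1/σ₀² + n/σ²) = (σ²·μ₀ + σ₀²·n·x̄)/(σ² + n·σ₀²) = (27.4576·185.19 + 16.3216·735.64)/92.744 = 17091.694768/92.744 = 184.2890.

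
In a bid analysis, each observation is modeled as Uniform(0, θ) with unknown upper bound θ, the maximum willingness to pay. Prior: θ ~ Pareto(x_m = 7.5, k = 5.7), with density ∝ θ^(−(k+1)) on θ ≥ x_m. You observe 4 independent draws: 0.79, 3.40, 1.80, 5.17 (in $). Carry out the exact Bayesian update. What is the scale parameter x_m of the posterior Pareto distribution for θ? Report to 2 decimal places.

7.50

A Pareto(scale x_m, shape k) prior on the upper bound θ of Uniform(0, θ) is conjugate: posterior is Pareto(max(x_m, max xᵢ), k + n).
Sample maximum = 5.17; prior scale x_m = 7.5 → posterior scale = max = 7.50.
Posterior shape = 5.7 + 4 = 9.7.
Posterior scale x_m = 7.50.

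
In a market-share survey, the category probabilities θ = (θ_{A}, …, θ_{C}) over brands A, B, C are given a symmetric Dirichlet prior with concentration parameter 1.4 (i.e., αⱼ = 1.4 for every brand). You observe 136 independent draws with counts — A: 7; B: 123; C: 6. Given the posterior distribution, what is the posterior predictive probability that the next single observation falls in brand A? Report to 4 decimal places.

0.0599

The Dirichlet prior is conjugate to the Multinomial likelihood: each posterior αⱼ = prior αⱼ + observed count nⱼ.
Posterior concentration: (8.4, 124.4, 7.4), total = 140.2.
P(next = A | data) = α_{A}/Σα = 0.0599.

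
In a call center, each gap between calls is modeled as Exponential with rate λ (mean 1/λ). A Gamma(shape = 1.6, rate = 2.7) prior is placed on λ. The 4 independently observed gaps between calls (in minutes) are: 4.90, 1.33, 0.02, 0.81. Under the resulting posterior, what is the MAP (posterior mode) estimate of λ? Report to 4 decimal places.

0.4713

With a Gamma(shape α, rate β) prior on the exponential rate λ, the posterior after n observations with total T = Σxᵢ is Gamma(α+n, β+T).
Sum of observations T = 7.06 minutes; n = 4.
Posterior: Gamma(1.6+4, 2.7+7.06) = Gamma(5.6, 9.76).
Mode = (α−1)/β = 0.4713.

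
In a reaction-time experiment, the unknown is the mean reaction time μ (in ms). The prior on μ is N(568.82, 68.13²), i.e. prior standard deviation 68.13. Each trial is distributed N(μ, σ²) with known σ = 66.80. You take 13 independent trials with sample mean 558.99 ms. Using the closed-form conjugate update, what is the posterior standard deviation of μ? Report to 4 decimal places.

For Normal data with known variance σ², a Normal(μ₀, σ₀²) prior on μ is conjugate. Posterior precision = 1/σ₀² + n/σ²; posterior mean is the precision-weighted average of μ₀ and x̄.
σ₀² = 68.13² = 4641.6969, σ² = 66.80² = 4462.24; σ² + n·σ₀² = 4462.24 + 13·4641.6969 = 64804.2997.
Posterior precision = 1/σ₀² + n/σ² = 1/4641.6969 + 13/4462.24 = (σ² + n·σ₀²)/(σ₀²σ²) = 64804.2997/(4641.6969·4462.24); posterior variance σₙ² = σ₀²σ²/(σ² + n·σ₀²) = 4641.6969·4462.24/64804.2997 = 319.614064.
Posterior SD = √σₙ² = √(4641.6969·4462.24/64804.2997) = 17.8778.

17.8778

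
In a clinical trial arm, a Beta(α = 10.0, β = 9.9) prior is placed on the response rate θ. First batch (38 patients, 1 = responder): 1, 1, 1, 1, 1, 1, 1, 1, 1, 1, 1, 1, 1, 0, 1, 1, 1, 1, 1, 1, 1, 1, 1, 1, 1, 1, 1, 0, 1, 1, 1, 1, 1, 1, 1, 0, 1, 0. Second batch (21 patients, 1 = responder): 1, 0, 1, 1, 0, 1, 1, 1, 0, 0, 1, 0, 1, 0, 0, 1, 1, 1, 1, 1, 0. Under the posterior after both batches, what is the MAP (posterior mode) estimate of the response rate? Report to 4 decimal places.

0.7282

The Beta prior is conjugate to a Binomial/Bernoulli likelihood; the update adds successes to α and failures to β.
After batch 1: Beta(10.0+34, 9.9+4) = Beta(44.0, 13.9).
After batch 2: Beta(44.0+13, 13.9+8) = Beta(57.0, 21.9).
Mode of Beta(a,b) for a,b>1 is (a−1)/(a+b−2) = 56.0/76.9 = 0.7282.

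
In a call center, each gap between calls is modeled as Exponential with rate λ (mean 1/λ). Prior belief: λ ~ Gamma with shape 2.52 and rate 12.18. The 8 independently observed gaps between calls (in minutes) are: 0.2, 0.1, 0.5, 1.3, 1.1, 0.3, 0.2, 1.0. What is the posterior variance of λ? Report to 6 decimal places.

0.036921

With a Gamma(shape α, rate β) prior on the exponential rate λ, the posterior after n observations with total T = Σxᵢ is Gamma(α+n, β+T).
Sum of observations T = 4.7 minutes; n = 8.
Posterior: Gamma(2.52+8, 12.18+4.7) = Gamma(10.52, 16.88).
Var = α/β² = 0.036921.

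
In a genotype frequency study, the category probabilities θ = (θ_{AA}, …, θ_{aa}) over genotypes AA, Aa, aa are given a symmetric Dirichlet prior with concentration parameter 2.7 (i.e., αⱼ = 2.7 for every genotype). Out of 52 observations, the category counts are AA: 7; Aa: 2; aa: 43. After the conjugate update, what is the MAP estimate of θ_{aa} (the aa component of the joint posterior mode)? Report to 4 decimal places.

The Dirichlet prior is conjugate to the Multinomial likelihood: each posterior αⱼ = prior αⱼ + observed count nⱼ.
Posterior concentration: (9.7, 4.7, 45.7), total = 60.1.
Joint mode component: (α_{aa}−1)/(Σα−K) = 44.7/57.1 = 0.7828.

0.7828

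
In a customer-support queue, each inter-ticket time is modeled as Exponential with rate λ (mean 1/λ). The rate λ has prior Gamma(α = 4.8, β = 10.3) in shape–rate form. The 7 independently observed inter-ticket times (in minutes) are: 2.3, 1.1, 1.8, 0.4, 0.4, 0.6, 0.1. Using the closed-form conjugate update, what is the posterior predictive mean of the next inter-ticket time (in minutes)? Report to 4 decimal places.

1.5741

With a Gamma(shape α, rate β) prior on the exponential rate λ, the posterior after n observations with total T = Σxᵢ is Gamma(α+n, β+T).
Sum of observations T = 6.7 minutes; n = 7.
Posterior: Gamma(4.8+7, 10.3+6.7) = Gamma(11.8, 17.0).
The predictive distribution for the next observation is Lomax; its mean is β/(α−1) = 17.0/10.8 = 1.5741.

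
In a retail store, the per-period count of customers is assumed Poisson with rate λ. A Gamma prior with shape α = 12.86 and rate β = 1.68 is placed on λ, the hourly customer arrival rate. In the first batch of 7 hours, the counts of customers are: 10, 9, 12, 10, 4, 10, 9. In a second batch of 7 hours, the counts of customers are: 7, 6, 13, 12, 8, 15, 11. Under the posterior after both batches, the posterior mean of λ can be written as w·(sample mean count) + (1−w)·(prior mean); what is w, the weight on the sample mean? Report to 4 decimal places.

0.8929

With a Gamma(shape α, rate β) prior, the Poisson likelihood is conjugate: the posterior is Gamma(α + ΣXᵢ, β + n).
Total number of hours: n = 7 + 7 = 14.
Posterior mean = (α₀+S)/(β₀+n) = [n/(β₀+n)]·(S/n) + [β₀/(β₀+n)]·(α₀/β₀), so only n and β₀ enter the weight.
Weight on data w = n/(β₀+n) = 14/(1.68+14) = 14/15.68 = 0.8929.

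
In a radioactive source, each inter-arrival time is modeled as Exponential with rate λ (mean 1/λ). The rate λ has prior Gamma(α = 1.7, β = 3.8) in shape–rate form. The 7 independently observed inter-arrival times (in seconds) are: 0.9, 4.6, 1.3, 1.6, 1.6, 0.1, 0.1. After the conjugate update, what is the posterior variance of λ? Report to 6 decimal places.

0.044388

With a Gamma(shape α, rate β) prior on the exponential rate λ, the posterior after n observations with total T = Σxᵢ is Gamma(α+n, β+T).
Sum of observations T = 10.2 seconds; n = 7.
Posterior: Gamma(1.7+7, 3.8+10.2) = Gamma(8.7, 14.0).
Var = α/β² = 0.044388.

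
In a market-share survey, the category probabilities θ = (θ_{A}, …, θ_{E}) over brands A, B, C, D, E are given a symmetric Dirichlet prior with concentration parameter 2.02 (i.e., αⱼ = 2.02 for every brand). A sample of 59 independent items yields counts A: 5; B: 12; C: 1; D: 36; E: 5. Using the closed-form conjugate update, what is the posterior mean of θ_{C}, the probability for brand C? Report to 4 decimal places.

0.0437

The Dirichlet prior is conjugate to the Multinomial likelihood: each posterior αⱼ = prior αⱼ + observed count nⱼ.
Posterior concentration: (7.02, 14.02, 3.02, 38.02, 7.02), total = 69.10.
E[θ_{C}|data] = α_{C}/Σα = 3.02/69.10 = 0.0437.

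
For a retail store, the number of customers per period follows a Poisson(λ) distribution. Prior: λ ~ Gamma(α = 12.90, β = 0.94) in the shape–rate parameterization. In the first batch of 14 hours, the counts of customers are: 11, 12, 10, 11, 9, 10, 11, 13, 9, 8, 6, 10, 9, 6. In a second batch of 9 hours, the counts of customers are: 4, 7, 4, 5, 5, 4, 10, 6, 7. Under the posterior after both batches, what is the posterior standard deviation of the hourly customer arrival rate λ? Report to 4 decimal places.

0.5906

With a Gamma(shape α, rate β) prior, the Poisson likelihood is conjugate: the posterior is Gamma(α + ΣXᵢ, β + n).
Batch 1: sum of counts S = 135 over n = 14 hours.
After batch 1: Gamma(α+S, β+n) = Gamma(12.90+135, 0.94+14) = Gamma(147.90, 14.94).
Batch 2: sum of counts S = 52 over n = 9 hours.
After batch 2: Gamma(α+S, β+n) = Gamma(147.90+52, 14.94+9) = Gamma(199.90, 23.94).
SD = √α/β = √199.90/23.94 = 0.5906.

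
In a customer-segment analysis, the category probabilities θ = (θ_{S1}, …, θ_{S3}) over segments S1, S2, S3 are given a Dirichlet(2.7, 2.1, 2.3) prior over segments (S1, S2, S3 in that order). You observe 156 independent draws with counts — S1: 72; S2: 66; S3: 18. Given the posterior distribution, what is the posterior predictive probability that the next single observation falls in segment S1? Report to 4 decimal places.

0.4580

The Dirichlet prior is conjugate to the Multinomial likelihood: each posterior αⱼ = prior αⱼ + observed count nⱼ.
Posterior concentration: (74.7, 68.1, 20.3), total = 163.1.
P(next = S1 | data) = α_{S1}/Σα = 0.4580.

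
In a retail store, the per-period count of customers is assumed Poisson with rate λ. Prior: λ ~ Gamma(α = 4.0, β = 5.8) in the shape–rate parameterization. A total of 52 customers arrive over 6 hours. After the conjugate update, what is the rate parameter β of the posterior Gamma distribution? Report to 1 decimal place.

With a Gamma(shape α, rate β) prior, the Poisson likelihood is conjugate: the posterior is Gamma(α + ΣXᵢ, β + n).
Posterior: Gamma(α+S, β+n) = Gamma(4.0+52, 5.8+6) = Gamma(56.0, 11.8).
Posterior β = 11.8.

11.8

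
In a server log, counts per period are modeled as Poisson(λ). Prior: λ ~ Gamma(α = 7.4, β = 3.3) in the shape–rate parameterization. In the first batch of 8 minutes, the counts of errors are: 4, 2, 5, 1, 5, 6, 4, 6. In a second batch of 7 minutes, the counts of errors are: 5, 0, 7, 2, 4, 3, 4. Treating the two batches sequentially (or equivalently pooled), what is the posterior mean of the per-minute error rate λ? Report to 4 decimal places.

With a Gamma(shape α, rate β) prior, the Poisson likelihood is conjugate: the posterior is Gamma(α + ΣXᵢ, β + n).
Batch 1: sum of counts S = 33 over n = 8 minutes.
After batch 1: Gamma(α+S, β+n) = Gamma(7.4+33, 3.3+8) = Gamma(40.4, 11.3).
Batch 2: sum of counts S = 25 over n = 7 minutes.
After batch 2: Gamma(α+S, β+n) = Gamma(40.4+25, 11.3+7) = Gamma(65.4, 18.3).
Posterior mean = α/β = 65.4/18.3 = 3.5738.

3.5738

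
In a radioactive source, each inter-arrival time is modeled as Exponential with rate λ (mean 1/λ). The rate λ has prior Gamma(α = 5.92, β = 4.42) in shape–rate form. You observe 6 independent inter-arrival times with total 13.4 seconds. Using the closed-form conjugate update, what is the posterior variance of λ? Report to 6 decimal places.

0.037537

With a Gamma(shape α, rate β) prior on the exponential rate λ, the posterior after n observations with total T = Σxᵢ is Gamma(α+n, β+T).
Posterior: Gamma(5.92+6, 4.42+13.4) = Gamma(11.92, 17.82).
Var = α/β² = 0.037537.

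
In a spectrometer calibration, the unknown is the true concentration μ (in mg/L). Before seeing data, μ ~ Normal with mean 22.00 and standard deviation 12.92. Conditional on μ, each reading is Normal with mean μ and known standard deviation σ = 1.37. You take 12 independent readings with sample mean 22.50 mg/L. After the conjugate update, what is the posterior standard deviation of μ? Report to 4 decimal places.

For Normal data with known variance σ², a Normal(μ₀, σ₀²) prior on μ is conjugate. Posterior precision = 1/σ₀² + n/σ²; posterior mean is the precision-weighted average of μ₀ and x̄.
σ₀² = 12.92² = 166.9264, σ² = 1.37² = 1.8769; σ² + n·σ₀² = 1.8769 + 12·166.9264 = 2004.9937.
Posterior precision = 1/σ₀² + n/σ² = 1/166.9264 + 12/1.8769 = (σ² + n·σ₀²)/(σ₀²σ²) = 2004.9937/(166.9264·1.8769); posterior variance σₙ² = σ₀²σ²/(σ² + n·σ₀²) = 166.9264·1.8769/2004.9937 = 0.156262.
Posterior SD = √σₙ² = √(166.9264·1.8769/2004.9937) = 0.3953.

0.3953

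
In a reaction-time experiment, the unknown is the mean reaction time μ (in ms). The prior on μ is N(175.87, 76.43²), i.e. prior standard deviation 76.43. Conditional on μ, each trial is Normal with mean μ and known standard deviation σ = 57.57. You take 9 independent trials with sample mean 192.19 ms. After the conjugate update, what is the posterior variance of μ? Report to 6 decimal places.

346.417630

For Normal data with known variance σ², a Normal(μ₀, σ₀²) prior on μ is conjugate. Posterior precision = 1/σ₀² + n/σ²; posterior mean is the precision-weighted average of μ₀ and x̄.
σ₀² = 76.43² = 5841.5449, σ² = 57.57² = 3314.3049; σ² + n·σ₀² = 3314.3049 + 9·5841.5449 = 55888.209.
Posterior precision = 1/σ₀² + n/σ² = 1/5841.5449 + 9/3314.3049 = (σ² + n·σ₀²)/(σ₀²σ²) = 55888.209/(5841.5449·3314.3049); posterior variance σₙ² = σ₀²σ²/(σ² + n·σ₀²) = 5841.5449·3314.3049/55888.209 = 346.417630.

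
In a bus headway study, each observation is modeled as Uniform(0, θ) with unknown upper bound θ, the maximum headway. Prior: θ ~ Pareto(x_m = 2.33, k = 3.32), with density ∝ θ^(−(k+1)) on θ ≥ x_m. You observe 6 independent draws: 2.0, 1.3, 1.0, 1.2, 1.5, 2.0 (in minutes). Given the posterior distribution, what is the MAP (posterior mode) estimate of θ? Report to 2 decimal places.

2.33

A Pareto(scale x_m, shape k) prior on the upper bound θ of Uniform(0, θ) is conjugate: posterior is Pareto(max(x_m, max xᵢ), k + n).
Sample maximum = 2.0; prior scale x_m = 2.33 → posterior scale = max = 2.33.
Posterior shape = 3.32 + 6 = 9.32.
The Pareto density is decreasing on [x_m, ∞), so the mode is x_m = 2.33.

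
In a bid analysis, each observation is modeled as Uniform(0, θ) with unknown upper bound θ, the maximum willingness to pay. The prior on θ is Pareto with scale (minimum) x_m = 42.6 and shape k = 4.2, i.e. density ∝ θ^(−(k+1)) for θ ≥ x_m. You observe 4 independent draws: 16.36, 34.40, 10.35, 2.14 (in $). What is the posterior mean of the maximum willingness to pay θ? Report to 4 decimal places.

48.5167

A Pareto(scale x_m, shape k) prior on the upper bound θ of Uniform(0, θ) is conjugate: posterior is Pareto(max(x_m, max xᵢ), k + n).
Sample maximum = 34.40; prior scale x_m = 42.6 → posterior scale = max = 42.60.
Posterior shape = 4.2 + 4 = 8.2.
E[θ|data] = k·x_m/(k−1) = 8.2·42.60/7.2 = 48.5167.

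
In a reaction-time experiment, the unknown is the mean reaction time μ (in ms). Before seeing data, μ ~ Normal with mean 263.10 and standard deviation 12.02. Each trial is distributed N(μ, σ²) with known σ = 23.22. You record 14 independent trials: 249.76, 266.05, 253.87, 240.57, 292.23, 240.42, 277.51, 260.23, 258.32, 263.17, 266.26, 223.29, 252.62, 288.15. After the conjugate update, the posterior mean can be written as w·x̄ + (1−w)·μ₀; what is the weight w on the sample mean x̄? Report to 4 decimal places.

0.7895

For Normal data with known variance σ², a Normal(μ₀, σ₀²) prior on μ is conjugate. Posterior precision = 1/σ₀² + n/σ²; posterior mean is the precision-weighted average of μ₀ and x̄.
σ₀² = 12.02² = 144.4804, σ² = 23.22² = 539.1684. Prior precision 1/σ₀² = 1/144.4804; data precision n/σ² = 14/539.1684.
w = (n/σ²)/(1/σ₀² + n/σ²) = n·σ₀²/(σ² + n·σ₀²) = 14·144.4804/(539.1684 + 14·144.4804) = 2022.7256/2561.894 = 0.7895.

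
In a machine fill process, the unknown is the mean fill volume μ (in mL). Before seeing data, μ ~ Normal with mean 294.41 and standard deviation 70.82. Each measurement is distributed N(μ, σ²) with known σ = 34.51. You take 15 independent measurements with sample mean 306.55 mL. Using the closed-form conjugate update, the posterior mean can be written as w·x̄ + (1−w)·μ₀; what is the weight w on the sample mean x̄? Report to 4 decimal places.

For Normal data with known variance σ², a Normal(μ₀, σ₀²) prior on μ is conjugate. Posterior precision = 1/σ₀² + n/σ²; posterior mean is the precision-weighted average of μ₀ and x̄.
σ₀² = 70.82² = 5015.4724, σ² = 34.51² = 1190.9401. Prior precision 1/σ₀² = 1/5015.4724; data precision n/σ² = 15/1190.9401.
w = (n/σ²)/(1/σ₀² + n/σ²) = n·σ₀²/(σ² + n·σ₀²) = 15·5015.4724/(1190.9401 + 15·5015.4724) = 75232.086/76423.0261 = 0.9844.

0.9844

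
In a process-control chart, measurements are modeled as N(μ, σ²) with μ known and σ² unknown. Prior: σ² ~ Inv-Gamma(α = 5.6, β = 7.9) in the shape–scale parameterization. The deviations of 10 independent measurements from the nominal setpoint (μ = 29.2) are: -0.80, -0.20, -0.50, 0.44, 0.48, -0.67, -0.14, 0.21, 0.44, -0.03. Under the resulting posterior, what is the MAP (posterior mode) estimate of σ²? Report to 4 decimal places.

With known mean μ and an Inverse-Gamma(α, β) prior on σ², the Normal likelihood is conjugate: posterior is Inv-Gamma(α + n/2, β + Σ(xᵢ−μ)²/2).
Σ(xᵢ−μ)² = (-0.80)² + (-0.20)² + (-0.50)² + (0.44)² + (0.48)² + (-0.67)² + (-0.14)² + (0.21)² + (0.44)² + (-0.03)² = 2.0611.
Posterior: Inv-Gamma(5.6 + 10/2, 7.9 + 2.0611/2) = Inv-Gamma(10.60, 8.93055).
Mode = β/(α+1) = 8.93055/11.60 = 0.7699.

0.7699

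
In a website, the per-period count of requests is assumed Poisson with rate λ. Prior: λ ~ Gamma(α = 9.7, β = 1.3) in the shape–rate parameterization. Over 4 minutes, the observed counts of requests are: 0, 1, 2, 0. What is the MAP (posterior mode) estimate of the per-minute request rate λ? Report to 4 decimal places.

2.2075

With a Gamma(shape α, rate β) prior, the Poisson likelihood is conjugate: the posterior is Gamma(α + ΣXᵢ, β + n).
Sum of counts S = 3 over n = 4 minutes.
Posterior: Gamma(α+S, β+n) = Gamma(9.7+3, 1.3+4) = Gamma(12.7, 5.3).
Mode of Gamma(α,β) for α≥1 is (α−1)/β = 11.7/5.3 = 2.2075.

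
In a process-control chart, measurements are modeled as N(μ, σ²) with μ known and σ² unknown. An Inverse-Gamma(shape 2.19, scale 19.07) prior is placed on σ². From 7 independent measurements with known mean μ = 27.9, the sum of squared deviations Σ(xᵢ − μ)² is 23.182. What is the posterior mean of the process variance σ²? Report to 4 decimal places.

With known mean μ and an Inverse-Gamma(α, β) prior on σ², the Normal likelihood is conjugate: posterior is Inv-Gamma(α + n/2, β + Σ(xᵢ−μ)²/2).
Posterior: Inv-Gamma(2.19 + 7/2, 19.07 + 23.182/2) = Inv-Gamma(5.69, 30.6610).
E[σ²|data] = β/(α−1) = 30.6610/4.69 = 6.5375.

6.5375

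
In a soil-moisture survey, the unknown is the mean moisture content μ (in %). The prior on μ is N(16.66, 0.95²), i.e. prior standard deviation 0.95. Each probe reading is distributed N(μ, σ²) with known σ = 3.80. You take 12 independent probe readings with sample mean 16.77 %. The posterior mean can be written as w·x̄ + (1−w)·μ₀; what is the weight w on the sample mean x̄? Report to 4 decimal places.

For Normal data with known variance σ², a Normal(μ₀, σ₀²) prior on μ is conjugate. Posterior precision = 1/σ₀² + n/σ²; posterior mean is the precision-weighted average of μ₀ and x̄.
σ₀² = 0.95² = 0.9025, σ² = 3.80² = 14.44. Prior precision 1/σ₀² = 1/0.9025; data precision n/σ² = 12/14.44.
w = (n/σ²)/(1/σ₀² + n/σ²) = n·σ₀²/(σ² + n·σ₀²) = 12·0.9025/(14.44 + 12·0.9025) = 10.83/25.27 = 0.4286.

0.4286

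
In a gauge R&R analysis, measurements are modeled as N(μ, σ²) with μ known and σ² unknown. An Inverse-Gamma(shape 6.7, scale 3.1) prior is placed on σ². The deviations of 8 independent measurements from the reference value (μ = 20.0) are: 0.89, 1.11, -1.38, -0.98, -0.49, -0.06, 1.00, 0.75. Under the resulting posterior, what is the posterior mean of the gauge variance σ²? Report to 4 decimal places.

0.6647

With known mean μ and an Inverse-Gamma(α, β) prior on σ², the Normal likelihood is conjugate: posterior is Inv-Gamma(α + n/2, β + Σ(xᵢ−μ)²/2).
Σ(xᵢ−μ)² = (0.89)² + (1.11)² + (-1.38)² + (-0.98)² + (-0.49)² + (-0.06)² + (1.00)² + (0.75)² = 6.6952.
Posterior: Inv-Gamma(6.7 + 8/2, 3.1 + 6.6952/2) = Inv-Gamma(10.70, 6.44760).
E[σ²|data] = β/(α−1) = 6.44760/9.70 = 0.6647.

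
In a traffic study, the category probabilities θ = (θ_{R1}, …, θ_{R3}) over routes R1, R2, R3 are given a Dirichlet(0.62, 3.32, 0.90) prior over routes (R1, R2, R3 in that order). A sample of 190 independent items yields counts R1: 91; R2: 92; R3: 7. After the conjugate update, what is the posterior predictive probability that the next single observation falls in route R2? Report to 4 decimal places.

0.4892

The Dirichlet prior is conjugate to the Multinomial likelihood: each posterior αⱼ = prior αⱼ + observed count nⱼ.
Posterior concentration: (91.62, 95.32, 7.90), total = 194.84.
P(next = R2 | data) = α_{R2}/Σα = 0.4892.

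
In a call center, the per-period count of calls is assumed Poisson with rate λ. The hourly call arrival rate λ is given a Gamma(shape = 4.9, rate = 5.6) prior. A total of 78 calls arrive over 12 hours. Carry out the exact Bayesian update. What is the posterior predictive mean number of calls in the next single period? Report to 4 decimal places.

With a Gamma(shape α, rate β) prior, the Poisson likelihood is conjugate: the posterior is Gamma(α + ΣXᵢ, β + n).
Posterior: Gamma(α+S, β+n) = Gamma(4.9+78, 5.6+12) = Gamma(82.9, 17.6).
The predictive distribution for one future period is NegBinom with mean α/β = 4.7102.

4.7102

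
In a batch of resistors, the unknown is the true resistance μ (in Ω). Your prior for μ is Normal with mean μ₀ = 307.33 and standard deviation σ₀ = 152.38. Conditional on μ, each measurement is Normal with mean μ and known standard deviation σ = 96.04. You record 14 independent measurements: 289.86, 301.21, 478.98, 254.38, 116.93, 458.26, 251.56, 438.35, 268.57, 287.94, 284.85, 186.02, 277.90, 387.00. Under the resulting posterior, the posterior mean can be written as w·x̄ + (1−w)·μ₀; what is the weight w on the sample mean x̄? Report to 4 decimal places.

0.9724

For Normal data with known variance σ², a Normal(μ₀, σ₀²) prior on μ is conjugate. Posterior precision = 1/σ₀² + n/σ²; posterior mean is the precision-weighted average of μ₀ and x̄.
σ₀² = 152.38² = 23219.6644, σ² = 96.04² = 9223.6816. Prior precision 1/σ₀² = 1/23219.6644; data precision n/σ² = 14/9223.6816.
w = (n/σ²)/(1/σ₀² + n/σ²) = n·σ₀²/(σ² + n·σ₀²) = 14·23219.6644/(9223.6816 + 14·23219.6644) = 325075.3016/334298.9832 = 0.9724.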